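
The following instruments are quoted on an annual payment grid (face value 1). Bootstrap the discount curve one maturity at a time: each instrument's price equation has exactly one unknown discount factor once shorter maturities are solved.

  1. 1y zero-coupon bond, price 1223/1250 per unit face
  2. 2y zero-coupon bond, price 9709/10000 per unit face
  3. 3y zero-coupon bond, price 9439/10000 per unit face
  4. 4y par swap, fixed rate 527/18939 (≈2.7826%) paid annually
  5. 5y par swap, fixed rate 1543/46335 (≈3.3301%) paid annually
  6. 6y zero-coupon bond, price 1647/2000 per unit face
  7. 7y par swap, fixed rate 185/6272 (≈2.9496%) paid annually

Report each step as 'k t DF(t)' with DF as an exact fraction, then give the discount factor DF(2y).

step 1 [1y] zero: DF = P = 1223/1250 ≈ 0.978400
step 2 [2y] zero: DF = P = 9709/10000 ≈ 0.970900
step 3 [3y] zero: DF = P = 9439/10000 ≈ 0.943900
step 4 [4y] swap r/1=527/18939: DF=(1 − 527/18939·(0.978400+0.970900+0.943900))/(1+527/18939) = 4473/5000 ≈ 0.894600
step 5 [5y] swap r/1=1543/46335: DF=(1 − 1543/46335·(0.978400+0.970900+0.943900+0.894600))/(1+1543/46335) = 8457/10000 ≈ 0.845700
step 6 [6y] zero: DF = P = 1647/2000 ≈ 0.823500
step 7 [7y] swap r/1=185/6272: DF=(1 − 185/6272·(0.978400+0.970900+0.943900+0.894600+0.845700+0.823500))/(1+185/6272) = 163/200 ≈ 0.815000

1 1 1223/1250
2 2 9709/10000
3 3 9439/10000
4 4 4473/5000
5 5 8457/10000
6 6 1647/2000
7 7 163/200
DF(2y) = 9709/10000 ≈ 0.970900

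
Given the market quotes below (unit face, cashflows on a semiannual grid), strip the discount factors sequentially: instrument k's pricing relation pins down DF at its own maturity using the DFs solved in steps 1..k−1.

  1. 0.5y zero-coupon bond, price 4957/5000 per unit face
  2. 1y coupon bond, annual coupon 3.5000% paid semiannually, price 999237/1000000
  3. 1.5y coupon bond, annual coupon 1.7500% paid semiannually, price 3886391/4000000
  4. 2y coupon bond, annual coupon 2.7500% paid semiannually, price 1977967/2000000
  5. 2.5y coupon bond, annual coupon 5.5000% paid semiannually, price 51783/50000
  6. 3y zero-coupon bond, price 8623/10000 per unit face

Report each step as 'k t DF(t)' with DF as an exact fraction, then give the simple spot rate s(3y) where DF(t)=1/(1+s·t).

1 1/2 4957/5000
2 1 193/200
3 3/2 4731/5000
4 2 4681/5000
5 5/2 2263/2500
6 3 8623/10000
s(3y) = (1/(8623/10000) − 1)/(3) = 459/8623 ≈ 5.3230%

step 1 [0.5y] zero: DF = P = 4957/5000 ≈ 0.991400
step 2 [1y] bond c/2=7/400: DF=(999237/1000000 − 7/400·(0.991400))/(1+7/400) = 193/200 ≈ 0.965000
step 3 [1.5y] bond c/2=7/800: DF=(3886391/4000000 − 7/800·(0.991400+0.965000))/(1+7/800) = 4731/5000 ≈ 0.946200
step 4 [2y] bond c/2=11/800: DF=(1977967/2000000 − 11/800·(0.991400+0.965000+0.946200))/(1+11/800) = 4681/5000 ≈ 0.936200
step 5 [2.5y] bond c/2=11/400: DF=(51783/50000 − 11/400·(0.991400+0.965000+0.946200+0.936200))/(1+11/400) = 2263/2500 ≈ 0.905200
step 6 [3y] zero: DF = P = 8623/10000 ≈ 0.862300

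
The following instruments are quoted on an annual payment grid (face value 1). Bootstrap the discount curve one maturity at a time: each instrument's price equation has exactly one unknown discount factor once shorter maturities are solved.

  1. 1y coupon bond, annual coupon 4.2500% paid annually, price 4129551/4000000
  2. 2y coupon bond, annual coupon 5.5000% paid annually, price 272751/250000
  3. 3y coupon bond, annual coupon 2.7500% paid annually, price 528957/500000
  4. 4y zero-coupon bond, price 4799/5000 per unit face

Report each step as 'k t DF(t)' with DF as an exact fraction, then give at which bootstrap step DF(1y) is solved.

1 1 9903/10000
2 2 393/400
3 3 1221/1250
4 4 4799/5000
DF(1y) is solved at step 1

step 1 [1y] bond c/1=17/400: DF=(4129551/4000000 − 17/400·(0))/(1+17/400) = 9903/10000 ≈ 0.990300
step 2 [2y] bond c/1=11/200: DF=(272751/250000 − 11/200·(0.990300))/(1+11/200) = 393/400 ≈ 0.982500
step 3 [3y] bond c/1=11/400: DF=(528957/500000 − 11/400·(0.990300+0.982500))/(1+11/400) = 1221/1250 ≈ 0.976800
step 4 [4y] zero: DF = P = 4799/5000 ≈ 0.959800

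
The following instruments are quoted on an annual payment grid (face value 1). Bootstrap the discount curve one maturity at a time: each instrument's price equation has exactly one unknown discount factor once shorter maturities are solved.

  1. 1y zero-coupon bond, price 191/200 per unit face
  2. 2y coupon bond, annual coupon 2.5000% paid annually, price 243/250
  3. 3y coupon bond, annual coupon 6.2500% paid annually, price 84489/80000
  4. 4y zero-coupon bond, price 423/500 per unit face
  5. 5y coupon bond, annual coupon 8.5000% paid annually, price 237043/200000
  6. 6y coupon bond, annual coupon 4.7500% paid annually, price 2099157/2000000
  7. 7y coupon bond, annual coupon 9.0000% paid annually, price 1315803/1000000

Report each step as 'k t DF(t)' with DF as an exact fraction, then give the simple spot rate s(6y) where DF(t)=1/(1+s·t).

1 1 191/200
2 2 37/40
3 3 4417/5000
4 4 423/500
5 5 506/625
6 6 501/625
7 7 7761/10000
s(6y) = (1/(501/625) − 1)/(6) = 62/1503 ≈ 4.1251%

step 1 [1y] zero: DF = P = 191/200 ≈ 0.955000
step 2 [2y] bond c/1=1/40: DF=(243/250 − 1/40·(0.955000))/(1+1/40) = 37/40 ≈ 0.925000
step 3 [3y] bond c/1=1/16: DF=(84489/80000 − 1/16·(0.955000+0.925000))/(1+1/16) = 4417/5000 ≈ 0.883400
step 4 [4y] zero: DF = P = 423/500 ≈ 0.846000
step 5 [5y] bond c/1=17/200: DF=(237043/200000 − 17/200·(0.955000+0.925000+0.883400+0.846000))/(1+17/200) = 506/625 ≈ 0.809600
step 6 [6y] bond c/1=19/400: DF=(2099157/2000000 − 19/400·(0.955000+0.925000+0.883400+0.846000+0.809600))/(1+19/400) = 501/625 ≈ 0.801600
step 7 [7y] bond c/1=9/100: DF=(1315803/1000000 − 9/100·(0.955000+0.925000+0.883400+0.846000+0.809600+0.801600))/(1+9/100) = 7761/10000 ≈ 0.776100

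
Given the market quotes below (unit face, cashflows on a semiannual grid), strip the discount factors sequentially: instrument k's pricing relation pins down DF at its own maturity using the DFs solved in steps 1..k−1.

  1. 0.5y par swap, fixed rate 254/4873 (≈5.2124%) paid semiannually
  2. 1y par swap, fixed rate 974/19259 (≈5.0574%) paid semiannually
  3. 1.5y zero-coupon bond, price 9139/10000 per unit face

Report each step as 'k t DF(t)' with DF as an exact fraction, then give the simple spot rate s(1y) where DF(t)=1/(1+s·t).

step 1 [0.5y] swap r/2=127/4873: DF=(1 − 127/4873·(0))/(1+127/4873) = 4873/5000 ≈ 0.974600
step 2 [1y] swap r/2=487/19259: DF=(1 − 487/19259·(0.974600))/(1+487/19259) = 9513/10000 ≈ 0.951300
step 3 [1.5y] zero: DF = P = 9139/10000 ≈ 0.913900

1 1/2 4873/5000
2 1 9513/10000
3 3/2 9139/10000
s(1y) = (1/(9513/10000) − 1)/(1) = 487/9513 ≈ 5.1193%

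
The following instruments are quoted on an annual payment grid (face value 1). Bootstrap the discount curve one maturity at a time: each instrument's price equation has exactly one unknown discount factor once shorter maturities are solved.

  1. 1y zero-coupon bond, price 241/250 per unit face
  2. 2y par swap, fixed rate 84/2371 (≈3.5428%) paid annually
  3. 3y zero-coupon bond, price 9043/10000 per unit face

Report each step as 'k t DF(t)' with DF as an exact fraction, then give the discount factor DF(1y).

1 1 241/250
2 2 583/625
3 3 9043/10000
DF(1y) = 241/250 ≈ 0.964000

step 1 [1y] zero: DF = P = 241/250 ≈ 0.964000
step 2 [2y] swap r/1=84/2371: DF=(1 − 84/2371·(0.964000))/(1+84/2371) = 583/625 ≈ 0.932800
step 3 [3y] zero: DF = P = 9043/10000 ≈ 0.904300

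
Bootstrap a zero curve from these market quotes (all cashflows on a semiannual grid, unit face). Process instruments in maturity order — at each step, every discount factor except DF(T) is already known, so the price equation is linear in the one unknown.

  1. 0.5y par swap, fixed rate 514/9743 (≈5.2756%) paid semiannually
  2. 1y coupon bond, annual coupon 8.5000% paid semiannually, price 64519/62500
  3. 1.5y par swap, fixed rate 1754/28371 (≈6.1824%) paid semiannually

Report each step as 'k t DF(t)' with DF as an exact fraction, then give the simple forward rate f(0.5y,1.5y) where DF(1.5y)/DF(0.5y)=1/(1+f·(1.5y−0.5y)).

step 1 [0.5y] swap r/2=257/9743: DF=(1 − 257/9743·(0))/(1+257/9743) = 9743/10000 ≈ 0.974300
step 2 [1y] bond c/2=17/400: DF=(64519/62500 − 17/400·(0.974300))/(1+17/400) = 1901/2000 ≈ 0.950500
step 3 [1.5y] swap r/2=877/28371: DF=(1 − 877/28371·(0.974300+0.950500))/(1+877/28371) = 9123/10000 ≈ 0.912300

1 1/2 9743/10000
2 1 1901/2000
3 3/2 9123/10000
f(0.5y,1.5y) = ((9743/10000)/(9123/10000) − 1)/(1) = 620/9123 ≈ 6.7960%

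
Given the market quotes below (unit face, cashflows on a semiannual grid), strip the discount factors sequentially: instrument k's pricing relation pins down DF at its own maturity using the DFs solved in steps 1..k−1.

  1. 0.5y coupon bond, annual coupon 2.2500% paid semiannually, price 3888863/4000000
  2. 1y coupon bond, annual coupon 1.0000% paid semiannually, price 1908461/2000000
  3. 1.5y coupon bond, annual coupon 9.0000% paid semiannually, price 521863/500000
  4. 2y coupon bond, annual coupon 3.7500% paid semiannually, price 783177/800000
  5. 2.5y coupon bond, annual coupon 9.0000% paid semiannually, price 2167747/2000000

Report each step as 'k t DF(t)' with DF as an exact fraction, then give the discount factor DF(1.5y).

step 1 [0.5y] bond c/2=9/800: DF=(3888863/4000000 − 9/800·(0))/(1+9/800) = 4807/5000 ≈ 0.961400
step 2 [1y] bond c/2=1/200: DF=(1908461/2000000 − 1/200·(0.961400))/(1+1/200) = 9447/10000 ≈ 0.944700
step 3 [1.5y] bond c/2=9/200: DF=(521863/500000 − 9/200·(0.961400+0.944700))/(1+9/200) = 9167/10000 ≈ 0.916700
step 4 [2y] bond c/2=3/160: DF=(783177/800000 − 3/160·(0.961400+0.944700+0.916700))/(1+3/160) = 909/1000 ≈ 0.909000
step 5 [2.5y] bond c/2=9/200: DF=(2167747/2000000 − 9/200·(0.961400+0.944700+0.916700+0.909000))/(1+9/200) = 1753/2000 ≈ 0.876500

1 1/2 4807/5000
2 1 9447/10000
3 3/2 9167/10000
4 2 909/1000
5 5/2 1753/2000
DF(1.5y) = 9167/10000 ≈ 0.916700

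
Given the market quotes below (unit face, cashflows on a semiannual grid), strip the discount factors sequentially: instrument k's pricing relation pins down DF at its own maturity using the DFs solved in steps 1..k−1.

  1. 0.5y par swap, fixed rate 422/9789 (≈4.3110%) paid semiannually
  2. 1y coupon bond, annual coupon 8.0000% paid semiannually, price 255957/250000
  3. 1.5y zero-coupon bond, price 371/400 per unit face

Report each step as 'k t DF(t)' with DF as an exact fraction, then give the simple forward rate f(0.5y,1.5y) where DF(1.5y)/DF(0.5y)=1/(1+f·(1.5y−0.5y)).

step 1 [0.5y] swap r/2=211/9789: DF=(1 − 211/9789·(0))/(1+211/9789) = 9789/10000 ≈ 0.978900
step 2 [1y] bond c/2=1/25: DF=(255957/250000 − 1/25·(0.978900))/(1+1/25) = 2367/2500 ≈ 0.946800
step 3 [1.5y] zero: DF = P = 371/400 ≈ 0.927500

1 1/2 9789/10000
2 1 2367/2500
3 3/2 371/400
f(0.5y,1.5y) = ((9789/10000)/(371/400) − 1)/(1) = 514/9275 ≈ 5.5418%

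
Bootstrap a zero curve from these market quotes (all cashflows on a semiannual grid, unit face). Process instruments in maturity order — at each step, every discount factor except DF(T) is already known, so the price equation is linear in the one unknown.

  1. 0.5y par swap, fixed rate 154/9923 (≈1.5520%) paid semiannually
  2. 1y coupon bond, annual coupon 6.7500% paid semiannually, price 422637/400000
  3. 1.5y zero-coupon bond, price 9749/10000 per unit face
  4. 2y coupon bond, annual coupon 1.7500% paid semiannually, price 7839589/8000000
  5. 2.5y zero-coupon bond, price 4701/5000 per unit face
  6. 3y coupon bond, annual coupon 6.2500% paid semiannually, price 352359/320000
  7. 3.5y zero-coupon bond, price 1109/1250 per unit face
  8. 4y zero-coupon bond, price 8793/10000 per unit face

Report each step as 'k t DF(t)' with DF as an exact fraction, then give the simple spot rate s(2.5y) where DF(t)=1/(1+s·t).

step 1 [0.5y] swap r/2=77/9923: DF=(1 − 77/9923·(0))/(1+77/9923) = 9923/10000 ≈ 0.992300
step 2 [1y] bond c/2=27/800: DF=(422637/400000 − 27/800·(0.992300))/(1+27/800) = 9897/10000 ≈ 0.989700
step 3 [1.5y] zero: DF = P = 9749/10000 ≈ 0.974900
step 4 [2y] bond c/2=7/800: DF=(7839589/8000000 − 7/800·(0.992300+0.989700+0.974900))/(1+7/800) = 4729/5000 ≈ 0.945800
step 5 [2.5y] zero: DF = P = 4701/5000 ≈ 0.940200
step 6 [3y] bond c/2=1/32: DF=(352359/320000 − 1/32·(0.992300+0.989700+0.974900+0.945800+0.940200))/(1+1/32) = 921/1000 ≈ 0.921000
step 7 [3.5y] zero: DF = P = 1109/1250 ≈ 0.887200
step 8 [4y] zero: DF = P = 8793/10000 ≈ 0.879300

1 1/2 9923/10000
2 1 9897/10000
3 3/2 9749/10000
4 2 4729/5000
5 5/2 4701/5000
6 3 921/1000
7 7/2 1109/1250
8 4 8793/10000
s(2.5y) = (1/(4701/5000) − 1)/(5/2) = 598/23505 ≈ 2.5441%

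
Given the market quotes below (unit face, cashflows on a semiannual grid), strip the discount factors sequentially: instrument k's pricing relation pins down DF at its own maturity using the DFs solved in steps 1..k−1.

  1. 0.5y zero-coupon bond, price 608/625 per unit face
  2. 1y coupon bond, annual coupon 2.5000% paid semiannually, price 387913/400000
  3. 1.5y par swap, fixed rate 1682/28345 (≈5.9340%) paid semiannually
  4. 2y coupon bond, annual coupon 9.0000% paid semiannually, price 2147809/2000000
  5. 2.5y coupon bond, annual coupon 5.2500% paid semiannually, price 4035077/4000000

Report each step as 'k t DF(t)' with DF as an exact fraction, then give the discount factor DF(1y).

1 1/2 608/625
2 1 4729/5000
3 3/2 9159/10000
4 2 566/625
5 5/2 8873/10000
DF(1y) = 4729/5000 ≈ 0.945800

step 1 [0.5y] zero: DF = P = 608/625 ≈ 0.972800
step 2 [1y] bond c/2=1/80: DF=(387913/400000 − 1/80·(0.972800))/(1+1/80) = 4729/5000 ≈ 0.945800
step 3 [1.5y] swap r/2=841/28345: DF=(1 − 841/28345·(0.972800+0.945800))/(1+841/28345) = 9159/10000 ≈ 0.915900
step 4 [2y] bond c/2=9/200: DF=(2147809/2000000 − 9/200·(0.972800+0.945800+0.915900))/(1+9/200) = 566/625 ≈ 0.905600
step 5 [2.5y] bond c/2=21/800: DF=(4035077/4000000 − 21/800·(0.972800+0.945800+0.915900+0.905600))/(1+21/800) = 8873/10000 ≈ 0.887300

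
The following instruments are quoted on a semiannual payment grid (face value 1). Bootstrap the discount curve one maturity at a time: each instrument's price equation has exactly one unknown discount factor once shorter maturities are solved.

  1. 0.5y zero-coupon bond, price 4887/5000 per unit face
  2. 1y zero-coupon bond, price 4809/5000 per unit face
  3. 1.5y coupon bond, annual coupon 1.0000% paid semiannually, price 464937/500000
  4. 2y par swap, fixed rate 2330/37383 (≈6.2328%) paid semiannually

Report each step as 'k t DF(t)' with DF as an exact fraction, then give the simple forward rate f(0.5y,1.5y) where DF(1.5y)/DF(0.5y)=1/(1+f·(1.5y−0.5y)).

step 1 [0.5y] zero: DF = P = 4887/5000 ≈ 0.977400
step 2 [1y] zero: DF = P = 4809/5000 ≈ 0.961800
step 3 [1.5y] bond c/2=1/200: DF=(464937/500000 − 1/200·(0.977400+0.961800))/(1+1/200) = 2289/2500 ≈ 0.915600
step 4 [2y] swap r/2=1165/37383: DF=(1 − 1165/37383·(0.977400+0.961800+0.915600))/(1+1165/37383) = 1767/2000 ≈ 0.883500

1 1/2 4887/5000
2 1 4809/5000
3 3/2 2289/2500
4 2 1767/2000
f(0.5y,1.5y) = ((4887/5000)/(2289/2500) − 1)/(1) = 103/1526 ≈ 6.7497%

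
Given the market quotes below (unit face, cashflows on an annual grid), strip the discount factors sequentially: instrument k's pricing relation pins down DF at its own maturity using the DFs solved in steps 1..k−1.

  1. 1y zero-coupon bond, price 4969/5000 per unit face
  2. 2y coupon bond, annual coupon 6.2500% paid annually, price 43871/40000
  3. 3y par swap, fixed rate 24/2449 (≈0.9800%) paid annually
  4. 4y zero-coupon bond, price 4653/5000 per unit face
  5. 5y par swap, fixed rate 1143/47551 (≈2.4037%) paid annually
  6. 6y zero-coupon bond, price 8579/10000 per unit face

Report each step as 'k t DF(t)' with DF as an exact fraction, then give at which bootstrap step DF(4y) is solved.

step 1 [1y] zero: DF = P = 4969/5000 ≈ 0.993800
step 2 [2y] bond c/1=1/16: DF=(43871/40000 − 1/16·(0.993800))/(1+1/16) = 4869/5000 ≈ 0.973800
step 3 [3y] swap r/1=24/2449: DF=(1 − 24/2449·(0.993800+0.973800))/(1+24/2449) = 607/625 ≈ 0.971200
step 4 [4y] zero: DF = P = 4653/5000 ≈ 0.930600
step 5 [5y] swap r/1=1143/47551: DF=(1 − 1143/47551·(0.993800+0.973800+0.971200+0.930600))/(1+1143/47551) = 8857/10000 ≈ 0.885700
step 6 [6y] zero: DF = P = 8579/10000 ≈ 0.857900

1 1 4969/5000
2 2 4869/5000
3 3 607/625
4 4 4653/5000
5 5 8857/10000
6 6 8579/10000
DF(4y) is solved at step 4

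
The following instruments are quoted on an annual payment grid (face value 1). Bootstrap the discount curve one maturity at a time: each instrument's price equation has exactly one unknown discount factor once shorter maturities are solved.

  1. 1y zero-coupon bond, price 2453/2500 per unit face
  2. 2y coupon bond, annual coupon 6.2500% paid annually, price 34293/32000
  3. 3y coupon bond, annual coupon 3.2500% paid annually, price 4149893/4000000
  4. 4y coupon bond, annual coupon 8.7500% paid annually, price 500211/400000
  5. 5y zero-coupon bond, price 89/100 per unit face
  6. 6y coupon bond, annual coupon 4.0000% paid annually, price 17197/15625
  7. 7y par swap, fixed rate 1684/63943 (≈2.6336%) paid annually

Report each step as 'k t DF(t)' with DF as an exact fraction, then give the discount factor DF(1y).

1 1 2453/2500
2 2 9509/10000
3 3 118/125
4 4 1837/2000
5 5 89/100
6 6 8781/10000
7 7 2079/2500
DF(1y) = 2453/2500 ≈ 0.981200

step 1 [1y] zero: DF = P = 2453/2500 ≈ 0.981200
step 2 [2y] bond c/1=1/16: DF=(34293/32000 − 1/16·(0.981200))/(1+1/16) = 9509/10000 ≈ 0.950900
step 3 [3y] bond c/1=13/400: DF=(4149893/4000000 − 13/400·(0.981200+0.950900))/(1+13/400) = 118/125 ≈ 0.944000
step 4 [4y] bond c/1=7/80: DF=(500211/400000 − 7/80·(0.981200+0.950900+0.944000))/(1+7/80) = 1837/2000 ≈ 0.918500
step 5 [5y] zero: DF = P = 89/100 ≈ 0.890000
step 6 [6y] bond c/1=1/25: DF=(17197/15625 − 1/25·(0.981200+0.950900+0.944000+0.918500+0.890000))/(1+1/25) = 8781/10000 ≈ 0.878100
step 7 [7y] swap r/1=1684/63943: DF=(1 − 1684/63943·(0.981200+0.950900+0.944000+0.918500+0.890000+0.878100))/(1+1684/63943) = 2079/2500 ≈ 0.831600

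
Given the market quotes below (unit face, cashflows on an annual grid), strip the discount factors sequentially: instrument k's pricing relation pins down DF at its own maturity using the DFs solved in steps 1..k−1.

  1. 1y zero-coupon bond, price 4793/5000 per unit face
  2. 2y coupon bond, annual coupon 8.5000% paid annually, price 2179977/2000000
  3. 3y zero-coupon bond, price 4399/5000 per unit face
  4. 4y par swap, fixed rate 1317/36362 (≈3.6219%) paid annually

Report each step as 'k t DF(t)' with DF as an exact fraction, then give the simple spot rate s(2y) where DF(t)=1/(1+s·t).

step 1 [1y] zero: DF = P = 4793/5000 ≈ 0.958600
step 2 [2y] bond c/1=17/200: DF=(2179977/2000000 − 17/200·(0.958600))/(1+17/200) = 1859/2000 ≈ 0.929500
step 3 [3y] zero: DF = P = 4399/5000 ≈ 0.879800
step 4 [4y] swap r/1=1317/36362: DF=(1 − 1317/36362·(0.958600+0.929500+0.879800))/(1+1317/36362) = 8683/10000 ≈ 0.868300

1 1 4793/5000
2 2 1859/2000
3 3 4399/5000
4 4 8683/10000
s(2y) = (1/(1859/2000) − 1)/(2) = 141/3718 ≈ 3.7924%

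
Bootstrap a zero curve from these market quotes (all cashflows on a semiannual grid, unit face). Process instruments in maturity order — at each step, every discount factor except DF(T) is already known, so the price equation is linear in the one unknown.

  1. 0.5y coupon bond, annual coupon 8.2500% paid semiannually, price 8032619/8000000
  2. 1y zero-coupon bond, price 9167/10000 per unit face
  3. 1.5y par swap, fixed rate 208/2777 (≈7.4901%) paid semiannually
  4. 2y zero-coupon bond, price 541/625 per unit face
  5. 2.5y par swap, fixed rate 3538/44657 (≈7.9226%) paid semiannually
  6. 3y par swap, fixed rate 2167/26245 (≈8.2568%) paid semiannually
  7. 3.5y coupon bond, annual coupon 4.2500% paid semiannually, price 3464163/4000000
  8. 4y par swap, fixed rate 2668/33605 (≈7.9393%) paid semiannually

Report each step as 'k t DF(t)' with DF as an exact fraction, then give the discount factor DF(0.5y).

step 1 [0.5y] bond c/2=33/800: DF=(8032619/8000000 − 33/800·(0))/(1+33/800) = 9643/10000 ≈ 0.964300
step 2 [1y] zero: DF = P = 9167/10000 ≈ 0.916700
step 3 [1.5y] swap r/2=104/2777: DF=(1 − 104/2777·(0.964300+0.916700))/(1+104/2777) = 112/125 ≈ 0.896000
step 4 [2y] zero: DF = P = 541/625 ≈ 0.865600
step 5 [2.5y] swap r/2=1769/44657: DF=(1 − 1769/44657·(0.964300+0.916700+0.896000+0.865600))/(1+1769/44657) = 8231/10000 ≈ 0.823100
step 6 [3y] swap r/2=2167/52490: DF=(1 − 2167/52490·(0.964300+0.916700+0.896000+0.865600+0.823100))/(1+2167/52490) = 7833/10000 ≈ 0.783300
step 7 [3.5y] bond c/2=17/800: DF=(3464163/4000000 − 17/800·(0.964300+0.916700+0.896000+0.865600+0.823100+0.783300))/(1+17/800) = 1847/2500 ≈ 0.738800
step 8 [4y] swap r/2=1334/33605: DF=(1 − 1334/33605·(0.964300+0.916700+0.896000+0.865600+0.823100+0.783300+0.738800))/(1+1334/33605) = 1833/2500 ≈ 0.733200

1 1/2 9643/10000
2 1 9167/10000
3 3/2 112/125
4 2 541/625
5 5/2 8231/10000
6 3 7833/10000
7 7/2 1847/2500
8 4 1833/2500
DF(0.5y) = 9643/10000 ≈ 0.964300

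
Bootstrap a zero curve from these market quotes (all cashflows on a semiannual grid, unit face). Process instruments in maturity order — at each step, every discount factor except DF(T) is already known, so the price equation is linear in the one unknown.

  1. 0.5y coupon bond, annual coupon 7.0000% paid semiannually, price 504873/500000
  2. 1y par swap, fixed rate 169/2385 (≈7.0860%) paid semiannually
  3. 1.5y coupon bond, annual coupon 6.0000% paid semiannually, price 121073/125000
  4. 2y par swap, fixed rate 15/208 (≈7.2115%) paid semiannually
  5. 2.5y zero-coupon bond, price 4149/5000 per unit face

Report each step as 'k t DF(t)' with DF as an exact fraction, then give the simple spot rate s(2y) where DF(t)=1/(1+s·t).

1 1/2 2439/2500
2 1 2331/2500
3 3/2 553/625
4 2 217/250
5 5/2 4149/5000
s(2y) = (1/(217/250) − 1)/(2) = 33/434 ≈ 7.6037%

step 1 [0.5y] bond c/2=7/200: DF=(504873/500000 − 7/200·(0))/(1+7/200) = 2439/2500 ≈ 0.975600
step 2 [1y] swap r/2=169/4770: DF=(1 − 169/4770·(0.975600))/(1+169/4770) = 2331/2500 ≈ 0.932400
step 3 [1.5y] bond c/2=3/100: DF=(121073/125000 − 3/100·(0.975600+0.932400))/(1+3/100) = 553/625 ≈ 0.884800
step 4 [2y] swap r/2=15/416: DF=(1 − 15/416·(0.975600+0.932400+0.884800))/(1+15/416) = 217/250 ≈ 0.868000
step 5 [2.5y] zero: DF = P = 4149/5000 ≈ 0.829800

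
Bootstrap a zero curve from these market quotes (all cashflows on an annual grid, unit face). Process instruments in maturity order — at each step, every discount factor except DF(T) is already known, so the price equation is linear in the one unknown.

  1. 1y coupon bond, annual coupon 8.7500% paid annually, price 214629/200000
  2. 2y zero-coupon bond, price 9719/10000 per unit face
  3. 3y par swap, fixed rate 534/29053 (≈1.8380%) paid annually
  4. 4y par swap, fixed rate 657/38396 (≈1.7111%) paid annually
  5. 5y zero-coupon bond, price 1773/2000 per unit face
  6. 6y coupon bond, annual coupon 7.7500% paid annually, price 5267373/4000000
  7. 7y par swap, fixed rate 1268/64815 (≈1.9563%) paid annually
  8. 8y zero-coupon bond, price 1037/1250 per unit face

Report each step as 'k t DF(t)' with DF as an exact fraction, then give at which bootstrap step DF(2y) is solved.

1 1 2467/2500
2 2 9719/10000
3 3 4733/5000
4 4 9343/10000
5 5 1773/2000
6 6 4411/5000
7 7 2183/2500
8 8 1037/1250
DF(2y) is solved at step 2

step 1 [1y] bond c/1=7/80: DF=(214629/200000 − 7/80·(0))/(1+7/80) = 2467/2500 ≈ 0.986800
step 2 [2y] zero: DF = P = 9719/10000 ≈ 0.971900
step 3 [3y] swap r/1=534/29053: DF=(1 − 534/29053·(0.986800+0.971900))/(1+534/29053) = 4733/5000 ≈ 0.946600
step 4 [4y] swap r/1=657/38396: DF=(1 − 657/38396·(0.986800+0.971900+0.946600))/(1+657/38396) = 9343/10000 ≈ 0.934300
step 5 [5y] zero: DF = P = 1773/2000 ≈ 0.886500
step 6 [6y] bond c/1=31/400: DF=(5267373/4000000 − 31/400·(0.986800+0.971900+0.946600+0.934300+0.886500))/(1+31/400) = 4411/5000 ≈ 0.882200
step 7 [7y] swap r/1=1268/64815: DF=(1 − 1268/64815·(0.986800+0.971900+0.946600+0.934300+0.886500+0.882200))/(1+1268/64815) = 2183/2500 ≈ 0.873200
step 8 [8y] zero: DF = P = 1037/1250 ≈ 0.829600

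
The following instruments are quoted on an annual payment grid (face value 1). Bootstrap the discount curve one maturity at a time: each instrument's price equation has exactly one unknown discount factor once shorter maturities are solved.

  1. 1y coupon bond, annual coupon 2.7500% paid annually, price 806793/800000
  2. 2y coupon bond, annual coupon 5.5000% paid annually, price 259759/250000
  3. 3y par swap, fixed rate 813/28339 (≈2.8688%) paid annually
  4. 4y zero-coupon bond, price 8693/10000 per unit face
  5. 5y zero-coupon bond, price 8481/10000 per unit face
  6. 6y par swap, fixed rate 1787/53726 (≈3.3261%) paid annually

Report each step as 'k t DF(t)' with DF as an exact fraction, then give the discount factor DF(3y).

step 1 [1y] bond c/1=11/400: DF=(806793/800000 − 11/400·(0))/(1+11/400) = 1963/2000 ≈ 0.981500
step 2 [2y] bond c/1=11/200: DF=(259759/250000 − 11/200·(0.981500))/(1+11/200) = 9337/10000 ≈ 0.933700
step 3 [3y] swap r/1=813/28339: DF=(1 − 813/28339·(0.981500+0.933700))/(1+813/28339) = 9187/10000 ≈ 0.918700
step 4 [4y] zero: DF = P = 8693/10000 ≈ 0.869300
step 5 [5y] zero: DF = P = 8481/10000 ≈ 0.848100
step 6 [6y] swap r/1=1787/53726: DF=(1 − 1787/53726·(0.981500+0.933700+0.918700+0.869300+0.848100))/(1+1787/53726) = 8213/10000 ≈ 0.821300

1 1 1963/2000
2 2 9337/10000
3 3 9187/10000
4 4 8693/10000
5 5 8481/10000
6 6 8213/10000
DF(3y) = 9187/10000 ≈ 0.918700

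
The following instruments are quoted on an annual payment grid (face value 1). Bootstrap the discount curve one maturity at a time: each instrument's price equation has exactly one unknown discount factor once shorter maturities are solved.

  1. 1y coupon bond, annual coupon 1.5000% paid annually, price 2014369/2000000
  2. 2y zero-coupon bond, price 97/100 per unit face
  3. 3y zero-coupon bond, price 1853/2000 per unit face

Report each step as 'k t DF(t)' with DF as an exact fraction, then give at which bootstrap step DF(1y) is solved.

1 1 9923/10000
2 2 97/100
3 3 1853/2000
DF(1y) is solved at step 1

step 1 [1y] bond c/1=3/200: DF=(2014369/2000000 − 3/200·(0))/(1+3/200) = 9923/10000 ≈ 0.992300
step 2 [2y] zero: DF = P = 97/100 ≈ 0.970000
step 3 [3y] zero: DF = P = 1853/2000 ≈ 0.926500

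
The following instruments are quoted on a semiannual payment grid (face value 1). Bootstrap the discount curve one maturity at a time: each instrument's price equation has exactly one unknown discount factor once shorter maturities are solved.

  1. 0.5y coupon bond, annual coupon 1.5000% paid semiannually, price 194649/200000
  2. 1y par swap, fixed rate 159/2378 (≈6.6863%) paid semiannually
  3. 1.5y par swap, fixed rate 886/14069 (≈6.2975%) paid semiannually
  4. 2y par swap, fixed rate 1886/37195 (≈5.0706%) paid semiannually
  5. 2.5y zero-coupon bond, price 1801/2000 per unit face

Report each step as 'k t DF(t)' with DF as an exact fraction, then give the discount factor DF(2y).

1 1/2 483/500
2 1 2341/2500
3 3/2 4557/5000
4 2 9057/10000
5 5/2 1801/2000
DF(2y) = 9057/10000 ≈ 0.905700

step 1 [0.5y] bond c/2=3/400: DF=(194649/200000 − 3/400·(0))/(1+3/400) = 483/500 ≈ 0.966000
step 2 [1y] swap r/2=159/4756: DF=(1 − 159/4756·(0.966000))/(1+159/4756) = 2341/2500 ≈ 0.936400
step 3 [1.5y] swap r/2=443/14069: DF=(1 − 443/14069·(0.966000+0.936400))/(1+443/14069) = 4557/5000 ≈ 0.911400
step 4 [2y] swap r/2=943/37195: DF=(1 − 943/37195·(0.966000+0.936400+0.911400))/(1+943/37195) = 9057/10000 ≈ 0.905700
step 5 [2.5y] zero: DF = P = 1801/2000 ≈ 0.900500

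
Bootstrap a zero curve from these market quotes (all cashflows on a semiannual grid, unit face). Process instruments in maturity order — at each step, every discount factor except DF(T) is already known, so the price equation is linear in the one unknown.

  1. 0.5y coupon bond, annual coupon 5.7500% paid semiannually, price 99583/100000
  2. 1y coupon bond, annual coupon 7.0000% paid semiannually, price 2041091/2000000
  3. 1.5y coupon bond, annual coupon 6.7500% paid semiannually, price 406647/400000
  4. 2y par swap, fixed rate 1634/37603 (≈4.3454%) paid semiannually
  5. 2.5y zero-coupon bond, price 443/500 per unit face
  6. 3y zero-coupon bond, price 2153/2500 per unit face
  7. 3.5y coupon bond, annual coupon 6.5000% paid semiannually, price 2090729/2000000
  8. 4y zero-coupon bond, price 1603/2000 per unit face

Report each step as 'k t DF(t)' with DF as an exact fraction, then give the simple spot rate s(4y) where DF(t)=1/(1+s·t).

1 1/2 121/125
2 1 9533/10000
3 3/2 9207/10000
4 2 9183/10000
5 5/2 443/500
6 3 2153/2500
7 7/2 8391/10000
8 4 1603/2000
s(4y) = (1/(1603/2000) − 1)/(4) = 397/6412 ≈ 6.1915%

step 1 [0.5y] bond c/2=23/800: DF=(99583/100000 − 23/800·(0))/(1+23/800) = 121/125 ≈ 0.968000
step 2 [1y] bond c/2=7/200: DF=(2041091/2000000 − 7/200·(0.968000))/(1+7/200) = 9533/10000 ≈ 0.953300
step 3 [1.5y] bond c/2=27/800: DF=(406647/400000 − 27/800·(0.968000+0.953300))/(1+27/800) = 9207/10000 ≈ 0.920700
step 4 [2y] swap r/2=817/37603: DF=(1 − 817/37603·(0.968000+0.953300+0.920700))/(1+817/37603) = 9183/10000 ≈ 0.918300
step 5 [2.5y] zero: DF = P = 443/500 ≈ 0.886000
step 6 [3y] zero: DF = P = 2153/2500 ≈ 0.861200
step 7 [3.5y] bond c/2=13/400: DF=(2090729/2000000 − 13/400·(0.968000+0.953300+0.920700+0.918300+0.886000+0.861200))/(1+13/400) = 8391/10000 ≈ 0.839100
step 8 [4y] zero: DF = P = 1603/2000 ≈ 0.801500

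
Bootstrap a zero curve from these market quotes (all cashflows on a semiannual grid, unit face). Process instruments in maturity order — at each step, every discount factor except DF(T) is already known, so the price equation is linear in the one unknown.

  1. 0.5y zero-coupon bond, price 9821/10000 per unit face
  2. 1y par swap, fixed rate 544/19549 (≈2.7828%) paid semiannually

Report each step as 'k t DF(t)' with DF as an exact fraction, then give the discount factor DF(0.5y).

step 1 [0.5y] zero: DF = P = 9821/10000 ≈ 0.982100
step 2 [1y] swap r/2=272/19549: DF=(1 − 272/19549·(0.982100))/(1+272/19549) = 608/625 ≈ 0.972800

1 1/2 9821/10000
2 1 608/625
DF(0.5y) = 9821/10000 ≈ 0.982100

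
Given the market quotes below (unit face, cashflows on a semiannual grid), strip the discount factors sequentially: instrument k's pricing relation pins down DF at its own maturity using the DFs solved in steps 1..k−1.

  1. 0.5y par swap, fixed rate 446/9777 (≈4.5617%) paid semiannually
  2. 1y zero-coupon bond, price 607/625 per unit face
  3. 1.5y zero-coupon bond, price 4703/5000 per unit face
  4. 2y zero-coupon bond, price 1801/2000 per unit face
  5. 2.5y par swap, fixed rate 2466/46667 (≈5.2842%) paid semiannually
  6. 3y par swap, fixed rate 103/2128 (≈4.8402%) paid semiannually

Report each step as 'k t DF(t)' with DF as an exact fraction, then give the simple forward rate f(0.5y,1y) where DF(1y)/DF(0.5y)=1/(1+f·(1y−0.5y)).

step 1 [0.5y] swap r/2=223/9777: DF=(1 − 223/9777·(0))/(1+223/9777) = 9777/10000 ≈ 0.977700
step 2 [1y] zero: DF = P = 607/625 ≈ 0.971200
step 3 [1.5y] zero: DF = P = 4703/5000 ≈ 0.940600
step 4 [2y] zero: DF = P = 1801/2000 ≈ 0.900500
step 5 [2.5y] swap r/2=1233/46667: DF=(1 − 1233/46667·(0.977700+0.971200+0.940600+0.900500))/(1+1233/46667) = 8767/10000 ≈ 0.876700
step 6 [3y] swap r/2=103/4256: DF=(1 − 103/4256·(0.977700+0.971200+0.940600+0.900500+0.876700))/(1+103/4256) = 8661/10000 ≈ 0.866100

1 1/2 9777/10000
2 1 607/625
3 3/2 4703/5000
4 2 1801/2000
5 5/2 8767/10000
6 3 8661/10000
f(0.5y,1y) = ((9777/10000)/(607/625) − 1)/(1/2) = 65/4856 ≈ 1.3386%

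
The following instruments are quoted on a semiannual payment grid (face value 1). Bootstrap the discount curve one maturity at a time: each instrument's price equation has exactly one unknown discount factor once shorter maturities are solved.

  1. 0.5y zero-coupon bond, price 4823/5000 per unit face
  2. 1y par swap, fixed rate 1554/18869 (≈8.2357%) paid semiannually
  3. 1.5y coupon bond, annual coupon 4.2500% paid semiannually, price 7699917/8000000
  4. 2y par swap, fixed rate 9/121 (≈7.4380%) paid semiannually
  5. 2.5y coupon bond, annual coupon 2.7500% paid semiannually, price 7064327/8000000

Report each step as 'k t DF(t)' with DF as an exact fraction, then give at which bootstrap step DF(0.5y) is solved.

1 1/2 4823/5000
2 1 9223/10000
3 3/2 1129/1250
4 2 8641/10000
5 5/2 1643/2000
DF(0.5y) is solved at step 1

step 1 [0.5y] zero: DF = P = 4823/5000 ≈ 0.964600
step 2 [1y] swap r/2=777/18869: DF=(1 − 777/18869·(0.964600))/(1+777/18869) = 9223/10000 ≈ 0.922300
step 3 [1.5y] bond c/2=17/800: DF=(7699917/8000000 − 17/800·(0.964600+0.922300))/(1+17/800) = 1129/1250 ≈ 0.903200
step 4 [2y] swap r/2=9/242: DF=(1 − 9/242·(0.964600+0.922300+0.903200))/(1+9/242) = 8641/10000 ≈ 0.864100
step 5 [2.5y] bond c/2=11/800: DF=(7064327/8000000 − 11/800·(0.964600+0.922300+0.903200+0.864100))/(1+11/800) = 1643/2000 ≈ 0.821500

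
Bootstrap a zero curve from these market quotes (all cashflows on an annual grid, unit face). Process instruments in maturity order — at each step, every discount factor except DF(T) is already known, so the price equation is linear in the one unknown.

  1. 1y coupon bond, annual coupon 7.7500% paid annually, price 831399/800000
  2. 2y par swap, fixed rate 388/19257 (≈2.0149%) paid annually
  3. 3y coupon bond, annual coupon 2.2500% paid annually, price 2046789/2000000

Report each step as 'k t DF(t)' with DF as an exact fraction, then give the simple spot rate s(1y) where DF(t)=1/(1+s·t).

step 1 [1y] bond c/1=31/400: DF=(831399/800000 − 31/400·(0))/(1+31/400) = 1929/2000 ≈ 0.964500
step 2 [2y] swap r/1=388/19257: DF=(1 − 388/19257·(0.964500))/(1+388/19257) = 2403/2500 ≈ 0.961200
step 3 [3y] bond c/1=9/400: DF=(2046789/2000000 − 9/400·(0.964500+0.961200))/(1+9/400) = 1917/2000 ≈ 0.958500

1 1 1929/2000
2 2 2403/2500
3 3 1917/2000
s(1y) = (1/(1929/2000) − 1)/(1) = 71/1929 ≈ 3.6807%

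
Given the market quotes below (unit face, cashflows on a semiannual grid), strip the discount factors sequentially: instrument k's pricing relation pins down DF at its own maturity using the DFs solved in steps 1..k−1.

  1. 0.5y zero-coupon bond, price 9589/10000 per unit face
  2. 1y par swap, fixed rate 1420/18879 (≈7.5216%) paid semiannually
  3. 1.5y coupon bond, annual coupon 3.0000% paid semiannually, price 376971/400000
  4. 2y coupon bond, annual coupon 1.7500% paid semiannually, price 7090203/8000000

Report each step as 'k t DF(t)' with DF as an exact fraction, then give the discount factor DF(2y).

step 1 [0.5y] zero: DF = P = 9589/10000 ≈ 0.958900
step 2 [1y] swap r/2=710/18879: DF=(1 − 710/18879·(0.958900))/(1+710/18879) = 929/1000 ≈ 0.929000
step 3 [1.5y] bond c/2=3/200: DF=(376971/400000 − 3/200·(0.958900+0.929000))/(1+3/200) = 4503/5000 ≈ 0.900600
step 4 [2y] bond c/2=7/800: DF=(7090203/8000000 − 7/800·(0.958900+0.929000+0.900600))/(1+7/800) = 534/625 ≈ 0.854400

1 1/2 9589/10000
2 1 929/1000
3 3/2 4503/5000
4 2 534/625
DF(2y) = 534/625 ≈ 0.854400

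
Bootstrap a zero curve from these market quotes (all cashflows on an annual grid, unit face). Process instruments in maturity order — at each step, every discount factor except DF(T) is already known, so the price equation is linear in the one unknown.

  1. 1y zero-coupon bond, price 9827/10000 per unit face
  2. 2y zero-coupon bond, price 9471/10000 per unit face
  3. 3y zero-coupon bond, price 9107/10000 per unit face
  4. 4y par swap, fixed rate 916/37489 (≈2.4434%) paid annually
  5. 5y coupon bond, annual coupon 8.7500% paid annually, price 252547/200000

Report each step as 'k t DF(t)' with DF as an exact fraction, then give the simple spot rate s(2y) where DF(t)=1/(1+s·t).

1 1 9827/10000
2 2 9471/10000
3 3 9107/10000
4 4 2271/2500
5 5 1719/2000
s(2y) = (1/(9471/10000) − 1)/(2) = 529/18942 ≈ 2.7927%

step 1 [1y] zero: DF = P = 9827/10000 ≈ 0.982700
step 2 [2y] zero: DF = P = 9471/10000 ≈ 0.947100
step 3 [3y] zero: DF = P = 9107/10000 ≈ 0.910700
step 4 [4y] swap r/1=916/37489: DF=(1 − 916/37489·(0.982700+0.947100+0.910700))/(1+916/37489) = 2271/2500 ≈ 0.908400
step 5 [5y] bond c/1=7/80: DF=(252547/200000 − 7/80·(0.982700+0.947100+0.910700+0.908400))/(1+7/80) = 1719/2000 ≈ 0.859500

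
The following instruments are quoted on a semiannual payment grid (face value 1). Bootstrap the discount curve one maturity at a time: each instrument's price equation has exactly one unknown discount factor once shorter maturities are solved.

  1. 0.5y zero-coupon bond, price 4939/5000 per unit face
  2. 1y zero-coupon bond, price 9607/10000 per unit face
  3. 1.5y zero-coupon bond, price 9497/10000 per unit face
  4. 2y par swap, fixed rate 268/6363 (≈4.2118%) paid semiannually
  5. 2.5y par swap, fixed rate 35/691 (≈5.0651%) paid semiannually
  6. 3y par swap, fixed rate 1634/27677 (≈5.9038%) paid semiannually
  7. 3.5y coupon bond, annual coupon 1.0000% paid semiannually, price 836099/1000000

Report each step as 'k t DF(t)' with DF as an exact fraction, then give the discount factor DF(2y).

step 1 [0.5y] zero: DF = P = 4939/5000 ≈ 0.987800
step 2 [1y] zero: DF = P = 9607/10000 ≈ 0.960700
step 3 [1.5y] zero: DF = P = 9497/10000 ≈ 0.949700
step 4 [2y] swap r/2=134/6363: DF=(1 − 134/6363·(0.987800+0.960700+0.949700))/(1+134/6363) = 2299/2500 ≈ 0.919600
step 5 [2.5y] swap r/2=35/1382: DF=(1 − 35/1382·(0.987800+0.960700+0.949700+0.919600))/(1+35/1382) = 881/1000 ≈ 0.881000
step 6 [3y] swap r/2=817/27677: DF=(1 − 817/27677·(0.987800+0.960700+0.949700+0.919600+0.881000))/(1+817/27677) = 4183/5000 ≈ 0.836600
step 7 [3.5y] bond c/2=1/200: DF=(836099/1000000 − 1/200·(0.987800+0.960700+0.949700+0.919600+0.881000+0.836600))/(1+1/200) = 2011/2500 ≈ 0.804400

1 1/2 4939/5000
2 1 9607/10000
3 3/2 9497/10000
4 2 2299/2500
5 5/2 881/1000
6 3 4183/5000
7 7/2 2011/2500
DF(2y) = 2299/2500 ≈ 0.919600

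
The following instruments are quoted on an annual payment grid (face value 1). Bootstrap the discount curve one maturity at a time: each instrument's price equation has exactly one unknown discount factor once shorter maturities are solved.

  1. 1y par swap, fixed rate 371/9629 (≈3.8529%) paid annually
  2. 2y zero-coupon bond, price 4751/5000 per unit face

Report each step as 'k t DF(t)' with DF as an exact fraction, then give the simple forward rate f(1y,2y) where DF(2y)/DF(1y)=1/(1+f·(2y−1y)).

1 1 9629/10000
2 2 4751/5000
f(1y,2y) = ((9629/10000)/(4751/5000) − 1)/(1) = 127/9502 ≈ 1.3366%

step 1 [1y] swap r/1=371/9629: DF=(1 − 371/9629·(0))/(1+371/9629) = 9629/10000 ≈ 0.962900
step 2 [2y] zero: DF = P = 4751/5000 ≈ 0.950200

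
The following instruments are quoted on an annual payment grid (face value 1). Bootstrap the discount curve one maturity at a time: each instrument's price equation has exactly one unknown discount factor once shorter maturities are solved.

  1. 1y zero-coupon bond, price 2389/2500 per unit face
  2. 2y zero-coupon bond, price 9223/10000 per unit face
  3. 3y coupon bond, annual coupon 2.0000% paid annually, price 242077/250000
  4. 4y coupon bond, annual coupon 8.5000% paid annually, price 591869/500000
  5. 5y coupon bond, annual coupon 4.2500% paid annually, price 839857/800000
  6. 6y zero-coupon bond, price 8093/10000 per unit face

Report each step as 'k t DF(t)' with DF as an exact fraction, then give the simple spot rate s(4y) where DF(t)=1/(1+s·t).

1 1 2389/2500
2 2 9223/10000
3 3 73/80
4 4 2181/2500
5 5 8577/10000
6 6 8093/10000
s(4y) = (1/(2181/2500) − 1)/(4) = 319/8724 ≈ 3.6566%

step 1 [1y] zero: DF = P = 2389/2500 ≈ 0.955600
step 2 [2y] zero: DF = P = 9223/10000 ≈ 0.922300
step 3 [3y] bond c/1=1/50: DF=(242077/250000 − 1/50·(0.955600+0.922300))/(1+1/50) = 73/80 ≈ 0.912500
step 4 [4y] bond c/1=17/200: DF=(591869/500000 − 17/200·(0.955600+0.922300+0.912500))/(1+17/200) = 2181/2500 ≈ 0.872400
step 5 [5y] bond c/1=17/400: DF=(839857/800000 − 17/400·(0.955600+0.922300+0.912500+0.872400))/(1+17/400) = 8577/10000 ≈ 0.857700
step 6 [6y] zero: DF = P = 8093/10000 ≈ 0.809300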